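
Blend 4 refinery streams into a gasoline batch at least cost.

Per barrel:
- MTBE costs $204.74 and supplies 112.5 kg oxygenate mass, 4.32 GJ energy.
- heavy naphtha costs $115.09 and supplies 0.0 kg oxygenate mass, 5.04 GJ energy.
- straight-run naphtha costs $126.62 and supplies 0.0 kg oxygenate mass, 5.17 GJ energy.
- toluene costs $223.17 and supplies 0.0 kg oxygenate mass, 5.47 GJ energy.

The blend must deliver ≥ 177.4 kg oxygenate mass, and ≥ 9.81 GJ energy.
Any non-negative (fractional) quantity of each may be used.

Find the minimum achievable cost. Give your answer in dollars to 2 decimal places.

$391.31

This is a linear program. Let x1 = barrels of MTBE, x2 = barrels of heavy naphtha, x3 = barrels of straight-run naphtha, x4 = barrels of toluene.
min 204.74x1 + 115.09x2 + 126.62x3 + 223.17x4 s.t.:
  112.5x1 ≥ 177.4   (oxygenate mass)
  4.32x1 + 5.04x2 + 5.17x3 + 5.47x4 ≥ 9.81   (energy)
  x1, x2, x3, x4 ≥ 0.
The minimum-cost mix takes nothing from straight-run naphtha, toluene — only MTBE, heavy naphtha. There the oxygenate mass and energy constraints are tight.
So MTBE = 1.5769 barrels, heavy naphtha = 0.59481 barrels.
Objective = 204.74·1.5769 + 115.09·0.59481 = 391.3112.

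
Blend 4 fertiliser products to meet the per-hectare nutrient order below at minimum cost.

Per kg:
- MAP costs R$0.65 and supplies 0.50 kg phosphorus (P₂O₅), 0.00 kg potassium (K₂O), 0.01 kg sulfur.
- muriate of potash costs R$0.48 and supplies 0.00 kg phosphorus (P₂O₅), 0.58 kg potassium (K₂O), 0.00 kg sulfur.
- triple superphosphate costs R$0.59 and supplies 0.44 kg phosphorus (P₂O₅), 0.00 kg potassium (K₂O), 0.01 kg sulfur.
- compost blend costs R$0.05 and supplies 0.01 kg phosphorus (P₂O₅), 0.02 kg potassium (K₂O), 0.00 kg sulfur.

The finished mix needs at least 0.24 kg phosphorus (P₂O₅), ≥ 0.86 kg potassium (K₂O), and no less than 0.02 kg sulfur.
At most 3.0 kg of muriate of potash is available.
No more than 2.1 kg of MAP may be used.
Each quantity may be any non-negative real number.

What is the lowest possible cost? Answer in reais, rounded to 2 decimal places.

Treat it as an LP. Let x1 = kg of MAP, x2 = kg of muriate of potash, x3 = kg of triple superphosphate, x4 = kg of compost blend.
Minimize 0.65x1 + 0.48x2 + 0.59x3 + 0.05x4 subject to:
  0.5x1 + 0.44x3 + 0.01x4 ≥ 0.24   (phosphorus (P₂O₅))
  0.58x2 + 0.02x4 ≥ 0.86   (potassium (K₂O))
  0.01x1 + 0.01x3 ≥ 0.02   (sulfur)
  x2 ≤ 3
  x1 ≤ 2.1
  x1, x2, x3, x4 ≥ 0.
At the optimum only muriate of potash, triple superphosphate are positive (MAP, compost blend = 0). There the potassium (K₂O) and sulfur constraints are tight.
So muriate of potash = 1.483 kg, triple superphosphate = 2 kg.
Cost = 0.48·1.483 + 0.59·2 = 1.8918.

R$1.89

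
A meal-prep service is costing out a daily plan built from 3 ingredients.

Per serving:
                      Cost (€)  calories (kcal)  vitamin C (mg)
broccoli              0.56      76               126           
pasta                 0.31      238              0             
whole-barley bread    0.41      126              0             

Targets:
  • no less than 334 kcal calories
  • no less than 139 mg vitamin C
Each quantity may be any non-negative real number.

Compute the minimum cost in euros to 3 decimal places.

€0.944

Treat it as an LP. Let x1 = servings of broccoli, x2 = servings of pasta, x3 = servings of whole-barley bread.
min 0.56x1 + 0.31x2 + 0.41x3 with:
  76x1 + 238x2 + 126x3 ≥ 334   (calories)
  126x1 ≥ 139   (vitamin C)
  x1, x2, x3 ≥ 0.
At the optimum only broccoli, pasta are positive (whole-barley bread = 0). The calories and vitamin C requirements are met with equality.
That vertex is x1 = 1.1032, x2 = 1.0511.
Cost = 0.56·1.1032 + 0.31·1.0511 = 0.94363.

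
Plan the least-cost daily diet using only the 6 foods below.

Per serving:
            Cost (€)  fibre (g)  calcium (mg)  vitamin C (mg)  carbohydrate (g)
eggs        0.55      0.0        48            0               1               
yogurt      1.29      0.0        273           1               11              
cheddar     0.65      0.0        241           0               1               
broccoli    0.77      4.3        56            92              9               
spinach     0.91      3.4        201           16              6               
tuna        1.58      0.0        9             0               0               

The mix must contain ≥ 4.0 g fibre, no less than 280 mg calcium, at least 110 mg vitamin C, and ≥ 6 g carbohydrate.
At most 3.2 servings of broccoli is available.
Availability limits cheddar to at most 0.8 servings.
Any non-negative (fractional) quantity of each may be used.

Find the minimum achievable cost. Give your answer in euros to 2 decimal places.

€1.52

Set it up as a linear program. Let x1 = servings of eggs, x2 = servings of yogurt, x3 = servings of cheddar, x4 = servings of broccoli, x5 = servings of spinach, x6 = servings of tuna.
min 0.55x1 + 1.29x2 + 0.65x3 + 0.77x4 + 0.91x5 + 1.58x6 subject to:
  4.3x4 + 3.4x5 ≥ 4   (fibre)
  48x1 + 273x2 + 241x3 + 56x4 + 201x5 + 9x6 ≥ 280   (calcium)
  1x2 + 92x4 + 16x5 ≥ 110   (vitamin C)
  1x1 + 11x2 + 1x3 + 9x4 + 6x5 ≥ 6   (carbohydrate)
  x4 ≤ 3.2
  x3 ≤ 0.8
  x1, x2, x3, x4, x5, x6 ≥ 0.
The cheapest feasible vertex uses only cheddar, broccoli, spinach; eggs, yogurt, tuna are not used. There the calcium, vitamin C, the cheddar cap constraints are tight.
That vertex is x3 = 0.8, x4 = 1.177, x5 = 0.1058.
Hence cost = 0.65·0.8 + 0.77·1.177 + 0.91·0.1058 = €1.5226.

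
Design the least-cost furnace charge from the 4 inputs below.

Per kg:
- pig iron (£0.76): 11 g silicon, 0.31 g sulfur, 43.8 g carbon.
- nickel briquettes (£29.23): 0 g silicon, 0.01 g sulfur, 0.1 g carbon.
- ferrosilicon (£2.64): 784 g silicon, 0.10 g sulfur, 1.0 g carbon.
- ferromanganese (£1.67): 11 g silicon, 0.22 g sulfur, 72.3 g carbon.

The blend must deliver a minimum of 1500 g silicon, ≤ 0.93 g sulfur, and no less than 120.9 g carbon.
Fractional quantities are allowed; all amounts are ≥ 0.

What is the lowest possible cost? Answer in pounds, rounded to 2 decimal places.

Let x1 = kg of pig iron, x2 = kg of nickel briquettes, x3 = kg of ferrosilicon, x4 = kg of ferromanganese.
Minimize 0.76x1 + 29.23x2 + 2.64x3 + 1.67x4 with:
  11x1 + 784x3 + 11x4 ≥ 1500   (silicon)
  0.31x1 + 0.01x2 + 0.1x3 + 0.22x4 ≤ 0.93   (sulfur)
  43.8x1 + 0.1x2 + 1x3 + 72.3x4 ≥ 120.9   (carbon)
  x1, x2, x3, x4 ≥ 0.
At the optimum only pig iron, ferrosilicon, ferromanganese are positive (nickel briquettes = 0). The silicon, sulfur, carbon requirements are met with equality.
So pig iron = 2.15 kg, ferrosilicon = 1.878 kg, ferromanganese = 0.3436 kg.
Cost = 0.76·2.15 + 2.64·1.878 + 1.67·0.3436 = 7.1657.

£7.17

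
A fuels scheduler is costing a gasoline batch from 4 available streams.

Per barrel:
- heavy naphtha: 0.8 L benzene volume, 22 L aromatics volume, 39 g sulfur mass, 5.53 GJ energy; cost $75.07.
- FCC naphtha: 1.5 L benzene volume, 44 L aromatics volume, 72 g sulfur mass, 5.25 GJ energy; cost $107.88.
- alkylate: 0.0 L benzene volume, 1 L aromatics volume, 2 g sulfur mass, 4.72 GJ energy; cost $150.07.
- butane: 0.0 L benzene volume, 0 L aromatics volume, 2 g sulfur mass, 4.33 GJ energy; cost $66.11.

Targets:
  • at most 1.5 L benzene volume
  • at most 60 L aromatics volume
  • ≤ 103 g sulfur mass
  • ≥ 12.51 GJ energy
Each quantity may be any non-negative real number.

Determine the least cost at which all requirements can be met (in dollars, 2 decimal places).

$173.45

Set it up as a linear program. Let x1 = barrels of heavy naphtha, x2 = barrels of FCC naphtha, x3 = barrels of alkylate, x4 = barrels of butane.
min 75.07x1 + 107.88x2 + 150.07x3 + 66.11x4 with:
  0.8x1 + 1.5x2 ≤ 1.5   (benzene volume)
  22x1 + 44x2 + 1x3 ≤ 60   (aromatics volume)
  39x1 + 72x2 + 2x3 + 2x4 ≤ 103   (sulfur mass)
  5.53x1 + 5.25x2 + 4.72x3 + 4.33x4 ≥ 12.51   (energy)
  x1, x2, x3, x4 ≥ 0.
The minimum-cost mix takes nothing from FCC naphtha, alkylate — only heavy naphtha, butane. Binding constraints: benzene volume and energy.
So heavy naphtha = 1.875 barrels, butane = 0.4945 barrels.
Hence cost = 75.07·1.875 + 66.11·0.4945 = $173.4476.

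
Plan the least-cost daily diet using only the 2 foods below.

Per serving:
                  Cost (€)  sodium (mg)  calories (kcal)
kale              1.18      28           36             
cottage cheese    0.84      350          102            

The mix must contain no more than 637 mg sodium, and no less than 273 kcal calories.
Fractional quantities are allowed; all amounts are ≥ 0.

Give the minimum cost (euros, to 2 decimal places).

Let x1 = servings of kale, x2 = servings of cottage cheese.
min 1.18x1 + 0.84x2 with:
  28x1 + 350x2 ≤ 637   (sodium)
  36x1 + 102x2 ≥ 273   (calories)
  x1, x2 ≥ 0.
Both inputs are positive at the optimum. There the sodium and calories constraints are tight.
Optimal quantities: kale = 3.138 servings, cottage cheese = 1.569 servings.
Total cost: 1.18·3.138 + 0.84·1.569 = 5.0208.

€5.02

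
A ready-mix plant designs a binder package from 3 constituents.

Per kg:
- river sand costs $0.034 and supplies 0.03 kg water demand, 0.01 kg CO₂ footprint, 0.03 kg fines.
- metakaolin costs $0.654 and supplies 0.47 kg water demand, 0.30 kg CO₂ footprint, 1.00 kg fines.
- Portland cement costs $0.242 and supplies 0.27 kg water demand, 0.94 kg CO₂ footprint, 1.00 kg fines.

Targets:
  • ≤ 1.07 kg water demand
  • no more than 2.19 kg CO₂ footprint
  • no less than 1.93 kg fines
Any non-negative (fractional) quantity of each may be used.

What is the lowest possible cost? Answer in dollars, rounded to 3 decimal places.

Set it up as a linear program. Let x1 = kg of river sand, x2 = kg of metakaolin, x3 = kg of Portland cement.
Minimise 0.034x1 + 0.654x2 + 0.242x3 subject to:
  0.03x1 + 0.47x2 + 0.27x3 ≤ 1.07   (water demand)
  0.01x1 + 0.3x2 + 0.94x3 ≤ 2.19   (CO₂ footprint)
  0.03x1 + 1x2 + 1x3 ≥ 1.93   (fines)
  x1, x2, x3 ≥ 0.
The minimum-cost mix takes nothing from river sand, metakaolin — only Portland cement. The fines requirement is met with equality.
Optimal quantities: Portland cement = 1.93 kg.
Total cost: 0.242·1.93 = 0.46706.

$0.467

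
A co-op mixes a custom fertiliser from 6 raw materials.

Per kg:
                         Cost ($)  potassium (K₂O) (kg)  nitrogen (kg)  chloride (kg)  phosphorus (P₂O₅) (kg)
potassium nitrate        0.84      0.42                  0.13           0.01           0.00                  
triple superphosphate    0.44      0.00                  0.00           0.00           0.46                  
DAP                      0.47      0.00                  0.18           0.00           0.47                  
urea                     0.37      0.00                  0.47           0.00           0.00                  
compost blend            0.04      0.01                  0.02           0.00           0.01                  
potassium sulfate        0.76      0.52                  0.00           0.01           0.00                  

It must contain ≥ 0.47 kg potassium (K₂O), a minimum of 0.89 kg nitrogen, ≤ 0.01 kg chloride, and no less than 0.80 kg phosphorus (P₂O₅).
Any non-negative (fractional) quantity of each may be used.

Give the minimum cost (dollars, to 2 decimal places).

Treat it as an LP. Let x1 = kg of potassium nitrate, x2 = kg of triple superphosphate, x3 = kg of DAP, x4 = kg of urea, x5 = kg of compost blend, x6 = kg of potassium sulfate.
Minimise 0.84x1 + 0.44x2 + 0.47x3 + 0.37x4 + 0.04x5 + 0.76x6 with:
  0.42x1 + 0.01x5 + 0.52x6 ≥ 0.47   (potassium (K₂O))
  0.13x1 + 0.18x3 + 0.47x4 + 0.02x5 ≥ 0.89   (nitrogen)
  0.01x1 + 0.01x6 ≤ 0.01   (chloride)
  0.46x2 + 0.47x3 + 0.01x5 ≥ 0.8   (phosphorus (P₂O₅))
  x1, x2, x3, x4, x5, x6 ≥ 0.
The optimal basis is {DAP, urea, potassium sulfate}; potassium nitrate, triple superphosphate, compost blend drop out. Binding constraints: potassium (K₂O), nitrogen, phosphorus (P₂O₅).
Solving gives x3 = 1.702, x4 = 1.242, x6 = 0.9038.
Hence cost = 0.47·1.702 + 0.37·1.242 + 0.76·0.9038 = $1.9464.

$1.95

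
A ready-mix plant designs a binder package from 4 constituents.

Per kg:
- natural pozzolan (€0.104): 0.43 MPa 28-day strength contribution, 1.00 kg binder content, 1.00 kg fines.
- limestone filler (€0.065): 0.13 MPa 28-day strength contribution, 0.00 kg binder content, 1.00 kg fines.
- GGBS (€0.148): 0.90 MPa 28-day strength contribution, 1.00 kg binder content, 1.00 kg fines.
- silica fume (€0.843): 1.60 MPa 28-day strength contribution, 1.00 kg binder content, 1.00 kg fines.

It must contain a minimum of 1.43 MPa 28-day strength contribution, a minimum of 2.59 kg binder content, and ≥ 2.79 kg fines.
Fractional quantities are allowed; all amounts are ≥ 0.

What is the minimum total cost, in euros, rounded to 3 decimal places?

€0.310

Let x1 = kg of natural pozzolan, x2 = kg of limestone filler, x3 = kg of GGBS, x4 = kg of silica fume.
Minimize 0.104x1 + 0.065x2 + 0.148x3 + 0.843x4 s.t.:
  0.43x1 + 0.13x2 + 0.9x3 + 1.6x4 ≥ 1.43   (28-day strength contribution)
  1x1 + 1x3 + 1x4 ≥ 2.59   (binder content)
  1x1 + 1x2 + 1x3 + 1x4 ≥ 2.79   (fines)
  x1, x2, x3, x4 ≥ 0.
At the optimum only natural pozzolan, limestone filler, GGBS are positive (silica fume = 0). Binding constraints: 28-day strength contribution, binder content, fines.
That vertex is x1 = 1.972, x2 = 0.2, x3 = 0.6177.
Objective = 0.104·1.972 + 0.065·0.2 + 0.148·0.6177 = 0.30951.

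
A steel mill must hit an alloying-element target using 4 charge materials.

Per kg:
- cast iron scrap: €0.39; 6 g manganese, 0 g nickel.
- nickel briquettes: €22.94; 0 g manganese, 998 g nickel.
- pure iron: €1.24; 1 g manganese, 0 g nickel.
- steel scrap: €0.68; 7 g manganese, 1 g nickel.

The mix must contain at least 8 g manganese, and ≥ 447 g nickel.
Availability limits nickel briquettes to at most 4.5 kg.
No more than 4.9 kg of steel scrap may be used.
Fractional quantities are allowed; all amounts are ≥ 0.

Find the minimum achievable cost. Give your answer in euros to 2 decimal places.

€10.79

This is a linear program. Let x1 = kg of cast iron scrap, x2 = kg of nickel briquettes, x3 = kg of pure iron, x4 = kg of steel scrap.
Minimize 0.39x1 + 22.94x2 + 1.24x3 + 0.68x4 s.t.:
  6x1 + 1x3 + 7x4 ≥ 8   (manganese)
  998x2 + 1x4 ≥ 447   (nickel)
  x2 ≤ 4.5
  x4 ≤ 4.9
  x1, x2, x3, x4 ≥ 0.
The minimum-cost mix takes nothing from pure iron, steel scrap — only cast iron scrap, nickel briquettes. There the manganese and nickel constraints are tight.
Optimal quantities: cast iron scrap = 1.333 kg, nickel briquettes = 0.4479 kg.
Hence cost = 0.39·1.333 + 22.94·0.4479 = €10.7947.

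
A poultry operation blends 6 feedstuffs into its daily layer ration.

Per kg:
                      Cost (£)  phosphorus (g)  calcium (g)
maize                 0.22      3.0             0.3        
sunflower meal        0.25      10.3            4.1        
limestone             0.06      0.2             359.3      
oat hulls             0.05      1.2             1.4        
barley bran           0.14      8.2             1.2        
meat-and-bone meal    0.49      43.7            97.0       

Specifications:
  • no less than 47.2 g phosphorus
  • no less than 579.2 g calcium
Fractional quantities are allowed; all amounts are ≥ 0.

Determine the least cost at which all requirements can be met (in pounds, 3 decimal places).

Let x1 = kg of maize, x2 = kg of sunflower meal, x3 = kg of limestone, x4 = kg of oat hulls, x5 = kg of barley bran, x6 = kg of meat-and-bone meal.
Minimize 0.22x1 + 0.25x2 + 0.06x3 + 0.05x4 + 0.14x5 + 0.49x6 with:
  3x1 + 10.3x2 + 0.2x3 + 1.2x4 + 8.2x5 + 43.7x6 ≥ 47.2   (phosphorus)
  0.3x1 + 4.1x2 + 359.3x3 + 1.4x4 + 1.2x5 + 97x6 ≥ 579.2   (calcium)
  x1, x2, x3, x4, x5, x6 ≥ 0.
At the optimum only limestone, meat-and-bone meal are positive (maize, sunflower meal, oat hulls, barley bran = 0). The phosphorus and calcium requirements are met with equality.
Optimal quantities: limestone = 1.322 kg, meat-and-bone meal = 1.074 kg.
Objective = 0.06·1.322 + 0.49·1.074 = 0.60558.

£0.606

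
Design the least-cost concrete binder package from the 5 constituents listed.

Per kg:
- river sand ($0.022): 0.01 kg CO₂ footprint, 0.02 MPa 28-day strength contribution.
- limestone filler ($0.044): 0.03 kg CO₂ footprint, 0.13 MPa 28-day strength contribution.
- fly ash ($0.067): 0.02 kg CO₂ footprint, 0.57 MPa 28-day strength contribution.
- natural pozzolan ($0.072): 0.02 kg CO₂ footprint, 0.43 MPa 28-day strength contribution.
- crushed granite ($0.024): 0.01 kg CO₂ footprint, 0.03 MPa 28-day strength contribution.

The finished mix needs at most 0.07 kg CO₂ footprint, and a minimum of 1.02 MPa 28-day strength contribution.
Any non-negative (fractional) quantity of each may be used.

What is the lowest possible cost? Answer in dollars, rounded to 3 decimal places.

$0.120

Treat it as an LP. Let x1 = kg of river sand, x2 = kg of limestone filler, x3 = kg of fly ash, x4 = kg of natural pozzolan, x5 = kg of crushed granite.
min 0.022x1 + 0.044x2 + 0.067x3 + 0.072x4 + 0.024x5 s.t.:
  0.01x1 + 0.03x2 + 0.02x3 + 0.02x4 + 0.01x5 ≤ 0.07   (CO₂ footprint)
  0.02x1 + 0.13x2 + 0.57x3 + 0.43x4 + 0.03x5 ≥ 1.02   (28-day strength contribution)
  x1, x2, x3, x4, x5 ≥ 0.
The optimal basis is {fly ash}; river sand, limestone filler, natural pozzolan, crushed granite drop out. There the 28-day strength contribution constraint is tight.
Solving gives x3 = 1.789.
Total cost: 0.067·1.789 = 0.11986.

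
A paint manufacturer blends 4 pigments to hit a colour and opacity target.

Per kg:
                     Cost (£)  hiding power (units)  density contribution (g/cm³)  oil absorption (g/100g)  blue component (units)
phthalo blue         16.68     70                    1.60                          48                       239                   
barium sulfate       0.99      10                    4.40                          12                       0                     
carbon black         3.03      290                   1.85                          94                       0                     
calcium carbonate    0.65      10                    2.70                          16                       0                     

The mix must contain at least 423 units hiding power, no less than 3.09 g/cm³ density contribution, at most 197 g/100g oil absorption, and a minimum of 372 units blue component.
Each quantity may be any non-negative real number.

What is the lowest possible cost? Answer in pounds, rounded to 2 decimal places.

Set it up as a linear program. Let x1 = kg of phthalo blue, x2 = kg of barium sulfate, x3 = kg of carbon black, x4 = kg of calcium carbonate.
min 16.68x1 + 0.99x2 + 3.03x3 + 0.65x4 s.t.:
  70x1 + 10x2 + 290x3 + 10x4 ≥ 423   (hiding power)
  1.6x1 + 4.4x2 + 1.85x3 + 2.7x4 ≥ 3.09   (density contribution)
  48x1 + 12x2 + 94x3 + 16x4 ≤ 197   (oil absorption)
  239x1 ≥ 372   (blue component)
  x1, x2, x3, x4 ≥ 0.
The cheapest feasible vertex uses only phthalo blue, carbon black; barium sulfate, calcium carbonate are not used. Binding constraints: hiding power and blue component.
So phthalo blue = 1.556 kg, carbon black = 1.083 kg.
Objective = 16.68·1.556 + 3.03·1.083 = 29.2356.

£29.24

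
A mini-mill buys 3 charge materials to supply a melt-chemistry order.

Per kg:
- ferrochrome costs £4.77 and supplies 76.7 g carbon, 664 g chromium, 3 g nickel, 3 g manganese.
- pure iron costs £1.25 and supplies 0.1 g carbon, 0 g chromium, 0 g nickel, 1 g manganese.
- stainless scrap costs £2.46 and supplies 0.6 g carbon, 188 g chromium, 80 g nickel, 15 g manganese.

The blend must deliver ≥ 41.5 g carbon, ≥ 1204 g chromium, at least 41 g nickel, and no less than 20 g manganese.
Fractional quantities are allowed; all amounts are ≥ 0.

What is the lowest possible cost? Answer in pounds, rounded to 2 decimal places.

This is a linear program. Let x1 = kg of ferrochrome, x2 = kg of pure iron, x3 = kg of stainless scrap.
Minimise 4.77x1 + 1.25x2 + 2.46x3 with:
  76.7x1 + 0.1x2 + 0.6x3 ≥ 41.5   (carbon)
  664x1 + 188x3 ≥ 1204   (chromium)
  3x1 + 80x3 ≥ 41   (nickel)
  3x1 + 1x2 + 15x3 ≥ 20   (manganese)
  x1, x2, x3 ≥ 0.
The cheapest feasible vertex uses only ferrochrome, stainless scrap; pure iron is not used. Binding constraints: chromium and manganese.
That vertex is x1 = 1.522, x3 = 1.029.
Cost = 4.77·1.522 + 2.46·1.029 = 9.7913.

£9.79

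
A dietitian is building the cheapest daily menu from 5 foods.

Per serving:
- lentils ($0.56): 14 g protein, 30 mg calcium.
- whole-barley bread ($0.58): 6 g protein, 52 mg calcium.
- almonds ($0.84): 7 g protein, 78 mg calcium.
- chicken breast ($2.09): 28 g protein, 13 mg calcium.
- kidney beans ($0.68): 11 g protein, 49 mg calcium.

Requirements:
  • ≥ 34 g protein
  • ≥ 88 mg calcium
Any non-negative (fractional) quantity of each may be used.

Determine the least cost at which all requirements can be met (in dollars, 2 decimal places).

Treat it as an LP. Let x1 = servings of lentils, x2 = servings of whole-barley bread, x3 = servings of almonds, x4 = servings of chicken breast, x5 = servings of kidney beans.
Minimize 0.56x1 + 0.58x2 + 0.84x3 + 2.09x4 + 0.68x5 with:
  14x1 + 6x2 + 7x3 + 28x4 + 11x5 ≥ 34   (protein)
  30x1 + 52x2 + 78x3 + 13x4 + 49x5 ≥ 88   (calcium)
  x1, x2, x3, x4, x5 ≥ 0.
At the optimum only lentils, whole-barley bread are positive (almonds, chicken breast, kidney beans = 0). There the protein and calcium constraints are tight.
So lentils = 2.263 servings, whole-barley bread = 0.3869 servings.
Total cost: 0.56·2.263 + 0.58·0.3869 = 1.4917.

$1.49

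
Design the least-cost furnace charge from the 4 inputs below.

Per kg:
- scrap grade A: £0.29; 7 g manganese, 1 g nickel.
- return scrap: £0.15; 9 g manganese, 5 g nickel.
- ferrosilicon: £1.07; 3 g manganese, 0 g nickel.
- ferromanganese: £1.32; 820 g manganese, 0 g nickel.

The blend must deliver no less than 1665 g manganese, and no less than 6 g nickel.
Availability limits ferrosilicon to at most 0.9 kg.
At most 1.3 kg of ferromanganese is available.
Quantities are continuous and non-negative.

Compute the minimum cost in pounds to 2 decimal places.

Let x1 = kg of scrap grade A, x2 = kg of return scrap, x3 = kg of ferrosilicon, x4 = kg of ferromanganese.
Minimise 0.29x1 + 0.15x2 + 1.07x3 + 1.32x4 s.t.:
  7x1 + 9x2 + 3x3 + 820x4 ≥ 1665   (manganese)
  1x1 + 5x2 ≥ 6   (nickel)
  x3 ≤ 0.9
  x4 ≤ 1.3
  x1, x2, x3, x4 ≥ 0.
At the optimum only return scrap, ferromanganese are positive (scrap grade A, ferrosilicon = 0). There the manganese and the ferromanganese cap constraints are tight.
Solving gives x2 = 66.56, x4 = 1.3.
Total cost: 0.15·66.56 + 1.32·1.3 = 11.7000.

£11.70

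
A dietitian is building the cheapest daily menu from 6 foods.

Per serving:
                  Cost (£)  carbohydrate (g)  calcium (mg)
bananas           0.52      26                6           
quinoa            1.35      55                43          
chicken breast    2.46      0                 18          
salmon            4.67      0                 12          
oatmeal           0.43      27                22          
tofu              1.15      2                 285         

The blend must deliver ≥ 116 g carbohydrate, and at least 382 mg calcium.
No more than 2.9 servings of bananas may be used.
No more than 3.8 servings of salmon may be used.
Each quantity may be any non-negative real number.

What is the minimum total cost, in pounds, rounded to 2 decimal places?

Let x1 = servings of bananas, x2 = servings of quinoa, x3 = servings of chicken breast, x4 = servings of salmon, x5 = servings of oatmeal, x6 = servings of tofu.
Minimize 0.52x1 + 1.35x2 + 2.46x3 + 4.67x4 + 0.43x5 + 1.15x6 s.t.:
  26x1 + 55x2 + 27x5 + 2x6 ≥ 116   (carbohydrate)
  6x1 + 43x2 + 18x3 + 12x4 + 22x5 + 285x6 ≥ 382   (calcium)
  x1 ≤ 2.9
  x4 ≤ 3.8
  x1, x2, x3, x4, x5, x6 ≥ 0.
At the optimum only oatmeal, tofu are positive (bananas, quinoa, chicken breast, salmon = 0). There the carbohydrate and calcium constraints are tight.
Solving gives x5 = 4.221, x6 = 1.015.
Total cost: 0.43·4.221 + 1.15·1.015 = 2.9823.

£2.98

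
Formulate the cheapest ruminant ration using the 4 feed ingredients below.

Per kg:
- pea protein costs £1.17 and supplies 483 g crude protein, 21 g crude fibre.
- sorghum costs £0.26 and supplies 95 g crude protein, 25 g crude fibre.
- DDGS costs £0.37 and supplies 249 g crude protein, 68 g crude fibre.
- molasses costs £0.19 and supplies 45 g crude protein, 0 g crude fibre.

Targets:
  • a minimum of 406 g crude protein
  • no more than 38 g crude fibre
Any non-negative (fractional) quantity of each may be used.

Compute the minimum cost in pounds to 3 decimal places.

£0.900

Treat it as an LP. Let x1 = kg of pea protein, x2 = kg of sorghum, x3 = kg of DDGS, x4 = kg of molasses.
min 1.17x1 + 0.26x2 + 0.37x3 + 0.19x4 s.t.:
  483x1 + 95x2 + 249x3 + 45x4 ≥ 406   (crude protein)
  21x1 + 25x2 + 68x3 ≤ 38   (crude fibre)
  x1, x2, x3, x4 ≥ 0.
The minimum-cost mix takes nothing from sorghum, molasses — only pea protein, DDGS. Binding constraints: crude protein and crude fibre.
Solving gives x1 = 0.6571, x3 = 0.3559.
Cost = 1.17·0.6571 + 0.37·0.3559 = 0.90049.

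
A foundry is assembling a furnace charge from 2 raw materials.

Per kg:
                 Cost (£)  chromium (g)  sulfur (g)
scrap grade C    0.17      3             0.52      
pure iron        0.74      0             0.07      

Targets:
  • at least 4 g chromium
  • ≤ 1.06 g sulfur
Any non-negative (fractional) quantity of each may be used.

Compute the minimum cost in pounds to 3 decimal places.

Set it up as a linear program. Let x1 = kg of scrap grade C, x2 = kg of pure iron.
min 0.17x1 + 0.74x2 s.t.:
  3x1 ≥ 4   (chromium)
  0.52x1 + 0.07x2 ≤ 1.06   (sulfur)
  x1, x2 ≥ 0.
The minimum-cost mix takes nothing from pure iron — only scrap grade C. Binding constraint: chromium.
So scrap grade C = 1.333 kg.
Cost = 0.17·1.333 = 0.22661.

£0.227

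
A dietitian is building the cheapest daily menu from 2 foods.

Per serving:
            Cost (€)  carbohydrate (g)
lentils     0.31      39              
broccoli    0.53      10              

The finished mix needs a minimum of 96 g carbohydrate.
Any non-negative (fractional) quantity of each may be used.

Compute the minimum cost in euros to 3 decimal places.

€0.763

Set it up as a linear program. Let x1 = servings of lentils, x2 = servings of broccoli.
min 0.31x1 + 0.53x2 subject to:
  39x1 + 10x2 ≥ 96   (carbohydrate)
  x1, x2 ≥ 0.
The minimum-cost mix takes nothing from broccoli — only lentils. Binding constraint: carbohydrate.
Solving gives x1 = 2.462.
Hence cost = 0.31·2.462 = €0.76322.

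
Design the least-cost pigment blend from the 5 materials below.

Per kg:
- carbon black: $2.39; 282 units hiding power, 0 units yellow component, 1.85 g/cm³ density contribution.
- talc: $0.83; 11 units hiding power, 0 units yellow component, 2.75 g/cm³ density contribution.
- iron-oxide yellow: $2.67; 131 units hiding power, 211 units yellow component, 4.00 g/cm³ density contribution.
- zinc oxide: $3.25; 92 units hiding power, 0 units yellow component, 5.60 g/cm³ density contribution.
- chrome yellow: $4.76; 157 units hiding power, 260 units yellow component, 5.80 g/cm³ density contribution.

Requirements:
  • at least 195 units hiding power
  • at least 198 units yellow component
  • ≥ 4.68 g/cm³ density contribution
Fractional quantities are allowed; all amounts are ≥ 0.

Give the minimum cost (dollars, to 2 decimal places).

$3.24

Set it up as a linear program. Let x1 = kg of carbon black, x2 = kg of talc, x3 = kg of iron-oxide yellow, x4 = kg of zinc oxide, x5 = kg of chrome yellow.
Minimize 2.39x1 + 0.83x2 + 2.67x3 + 3.25x4 + 4.76x5 subject to:
  282x1 + 11x2 + 131x3 + 92x4 + 157x5 ≥ 195   (hiding power)
  211x3 + 260x5 ≥ 198   (yellow component)
  1.85x1 + 2.75x2 + 4x3 + 5.6x4 + 5.8x5 ≥ 4.68   (density contribution)
  x1, x2, x3, x4, x5 ≥ 0.
At the optimum only carbon black, talc, iron-oxide yellow are positive (zinc oxide, chrome yellow = 0). The hiding power, yellow component, density contribution requirements are met with equality.
So carbon black = 0.249 kg, talc = 0.1694 kg, iron-oxide yellow = 0.9384 kg.
Cost = 2.39·0.249 + 0.83·0.1694 + 2.67·0.9384 = 3.2412.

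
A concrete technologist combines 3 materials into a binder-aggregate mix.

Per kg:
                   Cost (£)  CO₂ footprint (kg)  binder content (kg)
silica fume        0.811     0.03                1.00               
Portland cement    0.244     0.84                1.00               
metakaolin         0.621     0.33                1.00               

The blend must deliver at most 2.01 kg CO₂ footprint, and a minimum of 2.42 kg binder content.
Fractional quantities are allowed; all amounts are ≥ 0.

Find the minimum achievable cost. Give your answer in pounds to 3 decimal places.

£0.606

Set it up as a linear program. Let x1 = kg of silica fume, x2 = kg of Portland cement, x3 = kg of metakaolin.
min 0.811x1 + 0.244x2 + 0.621x3 subject to:
  0.03x1 + 0.84x2 + 0.33x3 ≤ 2.01   (CO₂ footprint)
  1x1 + 1x2 + 1x3 ≥ 2.42   (binder content)
  x1, x2, x3 ≥ 0.
The minimum-cost mix takes nothing from metakaolin — only silica fume, Portland cement. There the CO₂ footprint and binder content constraints are tight.
Optimal quantities: silica fume = 0.02815 kg, Portland cement = 2.392 kg.
Hence cost = 0.811·0.02815 + 0.244·2.392 = £0.60648.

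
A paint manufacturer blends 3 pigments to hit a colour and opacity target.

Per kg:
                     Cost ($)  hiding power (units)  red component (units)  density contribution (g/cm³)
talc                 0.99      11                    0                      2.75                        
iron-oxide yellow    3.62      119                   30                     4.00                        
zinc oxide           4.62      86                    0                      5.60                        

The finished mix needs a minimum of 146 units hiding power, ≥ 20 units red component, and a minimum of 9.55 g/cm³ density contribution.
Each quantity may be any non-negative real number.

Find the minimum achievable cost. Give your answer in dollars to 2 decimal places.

Let x1 = kg of talc, x2 = kg of iron-oxide yellow, x3 = kg of zinc oxide.
Minimise 0.99x1 + 3.62x2 + 4.62x3 subject to:
  11x1 + 119x2 + 86x3 ≥ 146   (hiding power)
  30x2 ≥ 20   (red component)
  2.75x1 + 4x2 + 5.6x3 ≥ 9.55   (density contribution)
  x1, x2, x3 ≥ 0.
At the optimum only talc, iron-oxide yellow are positive (zinc oxide = 0). There the hiding power and density contribution constraints are tight.
So talc = 1.95 kg, iron-oxide yellow = 1.047 kg.
Hence cost = 0.99·1.95 + 3.62·1.047 = $5.7206.

$5.72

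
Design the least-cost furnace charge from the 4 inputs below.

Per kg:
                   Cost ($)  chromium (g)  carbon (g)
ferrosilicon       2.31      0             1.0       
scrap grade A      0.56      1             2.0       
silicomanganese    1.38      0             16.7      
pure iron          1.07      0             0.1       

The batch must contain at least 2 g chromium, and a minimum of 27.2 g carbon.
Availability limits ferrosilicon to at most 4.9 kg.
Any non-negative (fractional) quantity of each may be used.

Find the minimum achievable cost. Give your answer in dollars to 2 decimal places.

Let x1 = kg of ferrosilicon, x2 = kg of scrap grade A, x3 = kg of silicomanganese, x4 = kg of pure iron.
Minimise 2.31x1 + 0.56x2 + 1.38x3 + 1.07x4 with:
  1x2 ≥ 2   (chromium)
  1x1 + 2x2 + 16.7x3 + 0.1x4 ≥ 27.2   (carbon)
  x1 ≤ 4.9
  x1, x2, x3, x4 ≥ 0.
The optimal basis is {scrap grade A, silicomanganese}; ferrosilicon, pure iron drop out. Binding constraints: chromium and carbon.
So scrap grade A = 2 kg, silicomanganese = 1.389 kg.
Total cost: 0.56·2 + 1.38·1.389 = 3.0368.

$3.04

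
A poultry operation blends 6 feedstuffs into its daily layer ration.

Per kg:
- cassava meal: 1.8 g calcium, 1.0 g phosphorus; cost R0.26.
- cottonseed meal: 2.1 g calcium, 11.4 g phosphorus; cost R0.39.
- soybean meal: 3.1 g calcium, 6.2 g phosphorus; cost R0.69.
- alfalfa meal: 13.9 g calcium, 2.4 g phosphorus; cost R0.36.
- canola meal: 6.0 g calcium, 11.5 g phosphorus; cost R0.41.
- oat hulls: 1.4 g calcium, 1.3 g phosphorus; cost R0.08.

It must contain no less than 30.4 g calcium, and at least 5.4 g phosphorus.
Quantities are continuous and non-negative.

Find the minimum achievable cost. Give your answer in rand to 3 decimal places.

R0.791

Let x1 = kg of cassava meal, x2 = kg of cottonseed meal, x3 = kg of soybean meal, x4 = kg of alfalfa meal, x5 = kg of canola meal, x6 = kg of oat hulls.
min 0.26x1 + 0.39x2 + 0.69x3 + 0.36x4 + 0.41x5 + 0.08x6 s.t.:
  1.8x1 + 2.1x2 + 3.1x3 + 13.9x4 + 6x5 + 1.4x6 ≥ 30.4   (calcium)
  1x1 + 11.4x2 + 6.2x3 + 2.4x4 + 11.5x5 + 1.3x6 ≥ 5.4   (phosphorus)
  x1, x2, x3, x4, x5, x6 ≥ 0.
The optimal basis is {alfalfa meal, canola meal}; cassava meal, cottonseed meal, soybean meal, oat hulls drop out. The calcium and phosphorus requirements are met with equality.
So alfalfa meal = 2.181 kg, canola meal = 0.01444 kg.
Cost = 0.36·2.181 + 0.41·0.01444 = 0.79108.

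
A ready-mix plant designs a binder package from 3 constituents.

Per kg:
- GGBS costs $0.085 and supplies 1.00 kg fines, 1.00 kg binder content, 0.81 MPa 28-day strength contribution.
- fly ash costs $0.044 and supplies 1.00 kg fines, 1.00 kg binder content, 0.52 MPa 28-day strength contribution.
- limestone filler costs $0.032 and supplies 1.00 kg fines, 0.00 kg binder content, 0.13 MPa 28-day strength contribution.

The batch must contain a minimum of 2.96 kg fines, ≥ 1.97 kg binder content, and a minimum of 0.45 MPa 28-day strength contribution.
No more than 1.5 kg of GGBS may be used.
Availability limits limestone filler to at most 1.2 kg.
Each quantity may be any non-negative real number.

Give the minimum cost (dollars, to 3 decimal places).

$0.118

Let x1 = kg of GGBS, x2 = kg of fly ash, x3 = kg of limestone filler.
Minimize 0.085x1 + 0.044x2 + 0.032x3 with:
  1x1 + 1x2 + 1x3 ≥ 2.96   (fines)
  1x1 + 1x2 ≥ 1.97   (binder content)
  0.81x1 + 0.52x2 + 0.13x3 ≥ 0.45   (28-day strength contribution)
  x1 ≤ 1.5
  x3 ≤ 1.2
  x1, x2, x3 ≥ 0.
The minimum-cost mix takes nothing from GGBS — only fly ash, limestone filler. There the fines and binder content constraints are tight.
So fly ash = 1.97 kg, limestone filler = 0.99 kg.
Hence cost = 0.044·1.97 + 0.032·0.99 = $0.11836.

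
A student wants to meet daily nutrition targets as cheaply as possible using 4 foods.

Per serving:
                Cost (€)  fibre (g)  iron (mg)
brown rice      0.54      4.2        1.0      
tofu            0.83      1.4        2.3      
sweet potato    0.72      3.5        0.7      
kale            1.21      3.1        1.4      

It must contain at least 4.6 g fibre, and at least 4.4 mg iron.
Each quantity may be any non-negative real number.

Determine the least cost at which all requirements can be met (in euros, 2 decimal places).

This is a linear program. Let x1 = servings of brown rice, x2 = servings of tofu, x3 = servings of sweet potato, x4 = servings of kale.
Minimize 0.54x1 + 0.83x2 + 0.72x3 + 1.21x4 s.t.:
  4.2x1 + 1.4x2 + 3.5x3 + 3.1x4 ≥ 4.6   (fibre)
  1x1 + 2.3x2 + 0.7x3 + 1.4x4 ≥ 4.4   (iron)
  x1, x2, x3, x4 ≥ 0.
At the optimum only brown rice, tofu are positive (sweet potato, kale = 0). The fibre and iron requirements are met with equality.
So brown rice = 0.5351 servings, tofu = 1.68 servings.
Hence cost = 0.54·0.5351 + 0.83·1.68 = €1.6834.

€1.68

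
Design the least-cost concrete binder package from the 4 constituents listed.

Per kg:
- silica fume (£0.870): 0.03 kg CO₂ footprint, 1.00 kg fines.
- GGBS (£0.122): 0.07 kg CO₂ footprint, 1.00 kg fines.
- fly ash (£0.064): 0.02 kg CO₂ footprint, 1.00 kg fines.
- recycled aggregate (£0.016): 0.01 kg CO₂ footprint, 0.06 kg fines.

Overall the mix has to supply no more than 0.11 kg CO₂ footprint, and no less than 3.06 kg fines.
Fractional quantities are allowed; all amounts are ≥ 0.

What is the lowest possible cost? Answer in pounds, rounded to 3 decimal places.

£0.196

Set it up as a linear program. Let x1 = kg of silica fume, x2 = kg of GGBS, x3 = kg of fly ash, x4 = kg of recycled aggregate.
min 0.87x1 + 0.122x2 + 0.064x3 + 0.016x4 s.t.:
  0.03x1 + 0.07x2 + 0.02x3 + 0.01x4 ≤ 0.11   (CO₂ footprint)
  1x1 + 1x2 + 1x3 + 0.06x4 ≥ 3.06   (fines)
  x1, x2, x3, x4 ≥ 0.
At the optimum only fly ash is positive (silica fume, GGBS, recycled aggregate = 0). The fines requirement is met with equality.
Optimal quantities: fly ash = 3.06 kg.
Hence cost = 0.064·3.06 = £0.19584.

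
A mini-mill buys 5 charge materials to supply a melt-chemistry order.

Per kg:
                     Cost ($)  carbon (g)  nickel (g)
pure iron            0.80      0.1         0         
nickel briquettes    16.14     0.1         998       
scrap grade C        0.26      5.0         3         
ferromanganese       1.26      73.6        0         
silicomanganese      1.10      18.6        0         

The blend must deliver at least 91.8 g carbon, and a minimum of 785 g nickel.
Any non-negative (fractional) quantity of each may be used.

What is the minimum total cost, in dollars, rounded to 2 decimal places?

$14.27

Treat it as an LP. Let x1 = kg of pure iron, x2 = kg of nickel briquettes, x3 = kg of scrap grade C, x4 = kg of ferromanganese, x5 = kg of silicomanganese.
min 0.8x1 + 16.14x2 + 0.26x3 + 1.26x4 + 1.1x5 subject to:
  0.1x1 + 0.1x2 + 5x3 + 73.6x4 + 18.6x5 ≥ 91.8   (carbon)
  998x2 + 3x3 ≥ 785   (nickel)
  x1, x2, x3, x4, x5 ≥ 0.
The minimum-cost mix takes nothing from pure iron, scrap grade C, silicomanganese — only nickel briquettes, ferromanganese. The carbon and nickel requirements are met with equality.
Optimal quantities: nickel briquettes = 0.7866 kg, ferromanganese = 1.246 kg.
Objective = 16.14·0.7866 + 1.26·1.246 = 14.2657.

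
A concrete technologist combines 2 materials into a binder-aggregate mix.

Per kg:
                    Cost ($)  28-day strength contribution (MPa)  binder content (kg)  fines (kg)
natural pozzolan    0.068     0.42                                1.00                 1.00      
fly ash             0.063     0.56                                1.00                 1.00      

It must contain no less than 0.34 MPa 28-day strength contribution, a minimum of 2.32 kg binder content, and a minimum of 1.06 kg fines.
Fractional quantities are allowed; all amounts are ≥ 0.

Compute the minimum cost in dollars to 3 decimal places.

$0.146

Let x1 = kg of natural pozzolan, x2 = kg of fly ash.
min 0.068x1 + 0.063x2 with:
  0.42x1 + 0.56x2 ≥ 0.34   (28-day strength contribution)
  1x1 + 1x2 ≥ 2.32   (binder content)
  1x1 + 1x2 ≥ 1.06   (fines)
  x1, x2 ≥ 0.
The cheapest feasible vertex uses only fly ash; natural pozzolan is not used. The binder content requirement is met with equality.
So fly ash = 2.32 kg.
Total cost: 0.063·2.32 = 0.14616.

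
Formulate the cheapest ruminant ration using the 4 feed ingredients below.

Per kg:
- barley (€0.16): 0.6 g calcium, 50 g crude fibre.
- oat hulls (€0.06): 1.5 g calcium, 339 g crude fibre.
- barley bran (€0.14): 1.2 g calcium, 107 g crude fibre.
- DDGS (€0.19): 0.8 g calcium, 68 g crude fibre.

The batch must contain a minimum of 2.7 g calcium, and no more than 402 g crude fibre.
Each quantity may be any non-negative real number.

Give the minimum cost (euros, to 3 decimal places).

€0.225

This is a linear program. Let x1 = kg of barley, x2 = kg of oat hulls, x3 = kg of barley bran, x4 = kg of DDGS.
Minimize 0.16x1 + 0.06x2 + 0.14x3 + 0.19x4 subject to:
  0.6x1 + 1.5x2 + 1.2x3 + 0.8x4 ≥ 2.7   (calcium)
  50x1 + 339x2 + 107x3 + 68x4 ≤ 402   (crude fibre)
  x1, x2, x3, x4 ≥ 0.
The minimum-cost mix takes nothing from barley, DDGS — only oat hulls, barley bran. Binding constraints: calcium and crude fibre.
Optimal quantities: oat hulls = 0.7856 kg, barley bran = 1.268 kg.
Hence cost = 0.06·0.7856 + 0.14·1.268 = €0.22466.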